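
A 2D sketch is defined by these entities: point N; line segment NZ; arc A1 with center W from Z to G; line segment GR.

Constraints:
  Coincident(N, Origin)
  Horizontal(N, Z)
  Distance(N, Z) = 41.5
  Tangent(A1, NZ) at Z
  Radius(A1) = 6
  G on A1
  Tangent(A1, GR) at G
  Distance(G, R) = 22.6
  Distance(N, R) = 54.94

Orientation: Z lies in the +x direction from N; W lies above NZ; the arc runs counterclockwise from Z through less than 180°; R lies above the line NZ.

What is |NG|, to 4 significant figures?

47.90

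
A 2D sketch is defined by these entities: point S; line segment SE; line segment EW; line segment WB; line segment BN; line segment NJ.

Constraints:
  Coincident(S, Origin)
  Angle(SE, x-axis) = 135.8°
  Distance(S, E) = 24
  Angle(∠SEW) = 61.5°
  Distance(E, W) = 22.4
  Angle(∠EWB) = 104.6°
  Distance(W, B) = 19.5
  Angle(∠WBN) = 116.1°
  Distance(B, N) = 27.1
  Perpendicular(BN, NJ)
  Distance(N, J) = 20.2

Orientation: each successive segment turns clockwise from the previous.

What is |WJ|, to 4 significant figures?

35.78

∠WBN = 116.1° gives BN at -122.0° from the x-axis; with |BN| = 27.1, N = (0.1245, -16.14). The perpendicularity gives NJ at right angles to BN, so NJ runs at 148.0°; with |NJ| = 20.2, J = (-17.01, -5.440). Then |WJ| = |J − W| = 35.78.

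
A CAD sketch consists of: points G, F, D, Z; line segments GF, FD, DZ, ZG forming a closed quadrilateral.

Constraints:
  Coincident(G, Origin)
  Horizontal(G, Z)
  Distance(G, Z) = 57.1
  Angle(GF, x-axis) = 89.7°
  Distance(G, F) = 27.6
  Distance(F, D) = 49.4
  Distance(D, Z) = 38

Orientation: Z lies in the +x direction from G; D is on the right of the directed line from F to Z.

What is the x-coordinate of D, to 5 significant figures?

22.778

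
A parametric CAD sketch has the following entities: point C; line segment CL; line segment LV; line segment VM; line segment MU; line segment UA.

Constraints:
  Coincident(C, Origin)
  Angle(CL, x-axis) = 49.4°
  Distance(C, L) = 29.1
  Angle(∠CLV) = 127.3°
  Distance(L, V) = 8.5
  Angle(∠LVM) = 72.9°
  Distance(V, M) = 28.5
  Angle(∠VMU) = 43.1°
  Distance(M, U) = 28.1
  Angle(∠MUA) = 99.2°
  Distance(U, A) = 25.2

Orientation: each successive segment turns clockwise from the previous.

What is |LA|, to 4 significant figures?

15.09

∠VMU = 43.1° gives MU at 112.7° from the x-axis; with |MU| = 28.1, U = (6.645, 20.82). ∠MUA = 99.2° gives UA at 31.90° from the x-axis; with |UA| = 25.2, A = (28.04, 34.13). Then |LA| = |A − L| = 15.09.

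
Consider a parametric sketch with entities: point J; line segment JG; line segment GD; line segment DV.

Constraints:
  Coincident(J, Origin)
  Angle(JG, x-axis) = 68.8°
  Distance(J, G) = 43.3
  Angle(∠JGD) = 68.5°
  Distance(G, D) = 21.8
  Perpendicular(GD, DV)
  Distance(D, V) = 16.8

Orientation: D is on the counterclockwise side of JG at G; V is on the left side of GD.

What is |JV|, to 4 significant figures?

24.22

J is at the origin; JG runs at 68.8° with length 43.3, so G = 43.3·(cos 68.8°, sin 68.8°) = (15.66, 40.37). ∠JGD = 68.5°, so GD runs at 68.8° + (180° − 68.5°) = 180.3° from the x-axis; with |GD| = 21.8, D = G + 21.8·(cos 180.3°, sin 180.3°) = (-6.141, 40.26). GD ⟂ DV; with |DV| = 16.8 on the left of GD, V = D + 16.8·(0.005236, -1.000) = (-6.053, 23.46). Then |JV| = |V − J| = 24.22.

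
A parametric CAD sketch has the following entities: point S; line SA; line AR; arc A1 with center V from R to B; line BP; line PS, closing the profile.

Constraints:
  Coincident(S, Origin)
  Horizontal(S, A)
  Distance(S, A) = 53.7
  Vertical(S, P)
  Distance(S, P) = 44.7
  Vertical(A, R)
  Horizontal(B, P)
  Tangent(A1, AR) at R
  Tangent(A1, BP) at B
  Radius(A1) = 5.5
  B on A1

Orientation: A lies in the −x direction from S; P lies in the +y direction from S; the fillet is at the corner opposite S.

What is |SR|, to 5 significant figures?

66.486

S is at the origin; S and A share the same y with |SA| = 53.7 and A on the −x side, so A = (-53.700, 0.0000). SP is vertical with |SP| = 44.7 and P on the +y side, so P = (0.0000, 44.700). The virtual corner opposite S is at (-53.700, 44.700). The tangent condition forces VR to be normal to AR and since A1 is tangent to BP there, VB ⟂ BP, with radius 5.5, so the center V sits 5.5 in from both sides at V = (-48.200, 39.200). That places the tangent points at R = (-53.700, 39.200) on AR and B = (-48.200, 44.700) on BP. Then |SR| = |R − S| = 66.486.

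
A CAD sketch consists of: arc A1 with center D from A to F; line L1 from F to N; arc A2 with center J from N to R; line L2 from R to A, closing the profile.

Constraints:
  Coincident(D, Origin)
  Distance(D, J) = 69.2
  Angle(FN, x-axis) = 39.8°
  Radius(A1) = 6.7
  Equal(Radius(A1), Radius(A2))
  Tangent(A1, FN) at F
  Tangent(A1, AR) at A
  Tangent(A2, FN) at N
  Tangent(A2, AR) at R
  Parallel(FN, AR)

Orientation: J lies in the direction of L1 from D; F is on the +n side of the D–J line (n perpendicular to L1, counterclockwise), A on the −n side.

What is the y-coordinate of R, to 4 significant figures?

39.15

The slot axis is L1's direction at 39.8°, so u = (cos 39.8°, sin 39.8°) = (0.7683, 0.6401) and n = (−sin 39.8°, cos 39.8°) = (-0.6401, 0.7683). D is at the origin and J lies 69.2 along u from D, so J = 69.2·u = (53.17, 44.30). Tangency of A1 to both parallel lines with radius 6.7 puts F and A at D ± 6.7·n: F = (-4.289, 5.147), A = (4.289, -5.147). Equal radii place N and R the same way about J: N = J + 6.7·n = (48.88, 49.44), R = J − 6.7·n = (57.45, 39.15). So R.y = 39.15.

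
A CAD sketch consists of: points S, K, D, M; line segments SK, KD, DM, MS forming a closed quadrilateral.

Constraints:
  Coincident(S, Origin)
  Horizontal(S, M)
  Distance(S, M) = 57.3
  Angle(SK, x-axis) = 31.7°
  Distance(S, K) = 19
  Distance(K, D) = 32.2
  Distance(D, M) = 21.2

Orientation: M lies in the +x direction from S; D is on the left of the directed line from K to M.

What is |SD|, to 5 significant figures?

50.728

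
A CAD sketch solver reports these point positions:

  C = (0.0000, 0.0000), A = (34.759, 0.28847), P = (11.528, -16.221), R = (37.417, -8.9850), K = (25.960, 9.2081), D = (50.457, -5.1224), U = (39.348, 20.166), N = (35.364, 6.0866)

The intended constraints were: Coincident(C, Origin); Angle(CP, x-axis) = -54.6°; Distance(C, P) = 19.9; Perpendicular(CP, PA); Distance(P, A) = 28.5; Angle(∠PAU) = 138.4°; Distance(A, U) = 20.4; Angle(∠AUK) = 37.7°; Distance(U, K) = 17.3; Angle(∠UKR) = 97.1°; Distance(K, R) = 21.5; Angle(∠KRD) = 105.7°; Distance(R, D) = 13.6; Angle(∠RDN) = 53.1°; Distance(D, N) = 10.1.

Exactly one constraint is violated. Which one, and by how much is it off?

Distance(D, N) = 10.1 — off by 8.70.

C = (0.00, 0.00) ✓; CP at -54.60° ✓; |CP| = 19.90 ✓; ∠(CP, PA) = 90.00° ✓; |PA| = 28.50 ✓; ∠PAU = 138.4° ✓; |AU| = 20.40 ✓; ∠AUK = 37.70° ✓; |UK| = 17.30 ✓; ∠UKR = 97.10° ✓; |KR| = 21.50 ✓; ∠KRD = 105.7° ✓; |RD| = 13.60 ✓; ∠RDN = 53.10° ✓; |DN| = 18.80 ✗.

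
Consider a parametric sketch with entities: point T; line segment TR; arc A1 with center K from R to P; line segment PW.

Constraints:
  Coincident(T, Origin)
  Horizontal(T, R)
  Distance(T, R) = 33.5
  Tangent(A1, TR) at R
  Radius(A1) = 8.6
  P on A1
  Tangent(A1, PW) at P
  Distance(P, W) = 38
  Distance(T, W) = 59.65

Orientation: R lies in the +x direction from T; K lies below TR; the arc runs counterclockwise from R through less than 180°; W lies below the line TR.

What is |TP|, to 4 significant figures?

27.57

Checks: |KP| = 8.600 ✓; ∠(KP, PW) = 90.00° ✓; |PW| = 38.00 ✓; |TW| = 59.65 ✓.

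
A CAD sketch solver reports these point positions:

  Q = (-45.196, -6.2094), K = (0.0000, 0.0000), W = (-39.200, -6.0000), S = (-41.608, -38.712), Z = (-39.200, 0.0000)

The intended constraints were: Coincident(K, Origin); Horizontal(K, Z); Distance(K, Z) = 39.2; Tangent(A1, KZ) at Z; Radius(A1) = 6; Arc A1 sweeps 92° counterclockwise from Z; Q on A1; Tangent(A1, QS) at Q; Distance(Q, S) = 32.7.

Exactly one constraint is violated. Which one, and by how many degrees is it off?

Tangent(A1, QS) at Q — off by 4.30°.

K = (0.00, 0.00) ✓; K.y = 0.00, Z.y = 0.00 ✓; |KZ| = 39.20 ✓; ∠(WZ, ZK) = 90.00° ✓; |WZ| = 6.000 ✓; bearing(W→Q) − bearing(W→Z) = 92.00° ✓; |WQ| = 6.000 ✓; ∠(WQ, QS) = 85.70° ✗; |QS| = 32.70 ✓.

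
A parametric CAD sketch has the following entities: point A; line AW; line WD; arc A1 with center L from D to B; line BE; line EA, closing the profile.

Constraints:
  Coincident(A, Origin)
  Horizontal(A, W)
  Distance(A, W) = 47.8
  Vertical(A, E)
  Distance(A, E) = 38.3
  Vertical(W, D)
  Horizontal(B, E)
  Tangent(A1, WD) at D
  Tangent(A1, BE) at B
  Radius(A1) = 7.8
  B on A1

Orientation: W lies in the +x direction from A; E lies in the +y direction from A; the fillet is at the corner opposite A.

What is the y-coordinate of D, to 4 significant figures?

30.50

A is at the origin; AW is horizontal with |AW| = 47.8 and W on the +x side, so W = (47.80, 0.000). A and E share the same x with |AE| = 38.3 and E on the +y side, so E = (0.000, 38.30). The virtual corner opposite A is at (47.80, 38.30). A1 meets WD tangentially, so LD is at right angles to WD and the tangent condition forces LB to be normal to BE, with radius 7.8, so the center L sits 7.8 in from both sides at L = (40.00, 30.50). That places the tangent points at D = (47.80, 30.50) on WD and B = (40.00, 38.30) on BE. So D.y = 30.50.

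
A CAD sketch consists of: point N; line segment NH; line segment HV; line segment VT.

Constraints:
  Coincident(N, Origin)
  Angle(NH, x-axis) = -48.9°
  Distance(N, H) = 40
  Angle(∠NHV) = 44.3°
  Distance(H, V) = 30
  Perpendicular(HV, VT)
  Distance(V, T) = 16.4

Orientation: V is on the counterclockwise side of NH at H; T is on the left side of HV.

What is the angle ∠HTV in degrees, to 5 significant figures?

61.336°

N is at the origin; NH runs at -48.9° with length 40.0, so H = 40.0·(cos -48.9°, sin -48.9°) = (26.295, -30.143). ∠NHV = 44.3°, so HV runs at -48.9° + (180° − 44.3°) = 86.800° from the x-axis; with |HV| = 30.0, V = H + 30.0·(cos 86.800°, sin 86.800°) = (27.970, -0.18931). The perpendicularity gives VT at right angles to HV; with |VT| = 16.4 on the left of HV, T = V + 16.4·(-0.99844, 0.055822) = (11.595, 0.72616). Then cos ∠HTV = TH·TV / (|TH||TV|), giving 61.336°.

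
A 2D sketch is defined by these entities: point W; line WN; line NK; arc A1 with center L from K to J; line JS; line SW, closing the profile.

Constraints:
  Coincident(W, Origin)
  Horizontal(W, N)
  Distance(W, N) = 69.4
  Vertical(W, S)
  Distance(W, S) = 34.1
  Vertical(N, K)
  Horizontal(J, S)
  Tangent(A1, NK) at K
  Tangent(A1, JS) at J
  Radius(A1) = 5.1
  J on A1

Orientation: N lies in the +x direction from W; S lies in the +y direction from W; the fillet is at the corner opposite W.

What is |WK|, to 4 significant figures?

75.22

The virtual corner opposite W is at (69.40, 34.10). Tangency of A1 to NK means the radius LK is perpendicular to NK and A1 meets JS tangentially, so LJ is at right angles to JS, with radius 5.1, so the center L sits 5.1 in from both sides at L = (64.30, 29.00). That places the tangent points at K = (69.40, 29.00) on NK and J = (64.30, 34.10) on JS. Then |WK| = |K − W| = 75.22.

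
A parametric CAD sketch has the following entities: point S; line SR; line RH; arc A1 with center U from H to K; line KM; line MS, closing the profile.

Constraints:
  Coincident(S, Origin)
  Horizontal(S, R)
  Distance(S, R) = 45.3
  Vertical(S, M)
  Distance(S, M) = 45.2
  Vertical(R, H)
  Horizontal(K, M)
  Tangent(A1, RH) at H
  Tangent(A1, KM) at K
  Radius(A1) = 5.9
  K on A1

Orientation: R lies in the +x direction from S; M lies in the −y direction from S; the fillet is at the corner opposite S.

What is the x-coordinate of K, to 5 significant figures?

39.400

S is at the origin; S and R share the same y with |SR| = 45.3 and R on the +x side, so R = (45.300, 0.0000). SM is vertical with |SM| = 45.2 and M on the −y side, so M = (0.0000, -45.200). The virtual corner opposite S is at (45.300, -45.200). A1 meets RH tangentially, so UH is at right angles to RH and tangency of A1 to KM means the radius UK is perpendicular to KM, with radius 5.9, so the center U sits 5.9 in from both sides at U = (39.400, -39.300). That places the tangent points at H = (45.300, -39.300) on RH and K = (39.400, -45.200) on KM. So K.x = 39.400.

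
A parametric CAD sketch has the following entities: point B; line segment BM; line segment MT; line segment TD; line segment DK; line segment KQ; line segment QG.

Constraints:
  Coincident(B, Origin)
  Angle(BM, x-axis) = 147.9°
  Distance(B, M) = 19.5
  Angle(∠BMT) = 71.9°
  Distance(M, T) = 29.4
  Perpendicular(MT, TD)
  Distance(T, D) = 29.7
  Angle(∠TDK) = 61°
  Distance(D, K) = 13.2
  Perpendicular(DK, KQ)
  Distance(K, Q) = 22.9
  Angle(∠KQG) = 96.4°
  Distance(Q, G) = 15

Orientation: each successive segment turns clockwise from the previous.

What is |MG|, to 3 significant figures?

43.7

B is at the origin; BM runs at 147.9° with length 19.5, so M = (-16.5, 10.4). ∠BMT = 71.9° gives MT at 39.8° from the x-axis; with |MT| = 29.4, T = (6.07, 29.2). MT ⟂ TD, so TD runs at -50.2°; with |TD| = 29.7, D = (25.1, 6.36). ∠TDK = 61.0° gives DK at -169° from the x-axis; with |DK| = 13.2, K = (12.1, 3.89). DK ⟂ KQ, so KQ runs at 101°; with |KQ| = 22.9, Q = (7.82, 26.4). ∠KQG = 96.4° gives QG at 17.2° from the x-axis; with |QG| = 15.0, G = (22.2, 30.8). Then |MG| = |G − M| = 43.7.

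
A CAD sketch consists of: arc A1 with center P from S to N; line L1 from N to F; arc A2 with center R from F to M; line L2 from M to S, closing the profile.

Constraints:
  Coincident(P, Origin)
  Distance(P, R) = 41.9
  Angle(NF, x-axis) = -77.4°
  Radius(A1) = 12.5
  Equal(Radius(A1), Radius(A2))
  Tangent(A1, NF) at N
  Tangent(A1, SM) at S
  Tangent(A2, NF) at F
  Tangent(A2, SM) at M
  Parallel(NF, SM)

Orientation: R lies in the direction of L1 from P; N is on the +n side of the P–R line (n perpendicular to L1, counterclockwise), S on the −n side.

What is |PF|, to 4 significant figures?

43.72

Tangency of A1 to both parallel lines with radius 12.5 puts N and S at P ± 12.5·n: N = (12.20, 2.727), S = (-12.20, -2.727). Equal radii place F and M the same way about R: F = R + 12.5·n = (21.34, -38.16), M = R − 12.5·n = (-3.059, -43.62). Then |PF| = |F − P| = 43.72.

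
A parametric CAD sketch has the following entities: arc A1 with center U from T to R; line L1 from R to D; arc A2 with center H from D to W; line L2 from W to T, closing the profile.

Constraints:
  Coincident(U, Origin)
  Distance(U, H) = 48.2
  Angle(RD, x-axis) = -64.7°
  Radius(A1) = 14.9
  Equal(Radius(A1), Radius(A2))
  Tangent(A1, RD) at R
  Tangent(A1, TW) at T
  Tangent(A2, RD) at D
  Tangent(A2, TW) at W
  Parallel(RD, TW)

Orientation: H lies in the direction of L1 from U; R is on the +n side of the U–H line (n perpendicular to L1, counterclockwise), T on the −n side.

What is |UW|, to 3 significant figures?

50.5

The slot axis is L1's direction at -64.7°, so u = (cos -64.7°, sin -64.7°) = (0.427, -0.904) and n = (−sin -64.7°, cos -64.7°) = (0.904, 0.427). U is at the origin and H lies 48.2 along u from U, so H = 48.2·u = (20.6, -43.6). Tangency of A1 to both parallel lines with radius 14.9 puts R and T at U ± 14.9·n: R = (13.5, 6.37), T = (-13.5, -6.37). Equal radii place D and W the same way about H: D = H + 14.9·n = (34.1, -37.2), W = H − 14.9·n = (7.13, -49.9). Then |UW| = |W − U| = 50.5.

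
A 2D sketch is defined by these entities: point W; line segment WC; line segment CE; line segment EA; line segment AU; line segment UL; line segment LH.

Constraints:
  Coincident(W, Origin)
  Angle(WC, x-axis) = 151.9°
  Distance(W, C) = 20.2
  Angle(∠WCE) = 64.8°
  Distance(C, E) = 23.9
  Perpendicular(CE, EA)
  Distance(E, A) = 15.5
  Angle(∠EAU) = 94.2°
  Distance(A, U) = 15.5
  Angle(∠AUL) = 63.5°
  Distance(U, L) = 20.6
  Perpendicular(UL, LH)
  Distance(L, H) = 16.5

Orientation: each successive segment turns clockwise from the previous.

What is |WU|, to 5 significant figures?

1.6500

CE ⟂ EA, so EA runs at -53.300°; with |EA| = 15.5, A = (10.607, 11.370). ∠EAU = 94.2° gives AU at -139.10° from the x-axis; with |AU| = 15.5, U = (-1.1091, 1.2217). Then |WU| = |U − W| = 1.6500.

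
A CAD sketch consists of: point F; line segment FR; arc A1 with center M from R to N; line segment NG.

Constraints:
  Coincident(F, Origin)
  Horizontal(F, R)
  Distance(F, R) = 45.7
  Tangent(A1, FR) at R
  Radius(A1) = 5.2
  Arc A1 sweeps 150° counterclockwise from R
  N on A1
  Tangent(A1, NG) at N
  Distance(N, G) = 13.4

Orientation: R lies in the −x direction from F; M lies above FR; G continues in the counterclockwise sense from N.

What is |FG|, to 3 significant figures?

57.1

On A1, R sits at bearing -90° from M; a 150° counterclockwise sweep puts N at bearing 60°, so N = M + 5.2·(cos 60°, sin 60°) = (-43.1, 9.70). Since A1 is tangent to NG there, MN ⟂ NG, so NG runs along (−sin 60°, cos 60°); with |NG| = 13.4, G = (-54.7, 16.4). Then |FG| = |G − F| = 57.1.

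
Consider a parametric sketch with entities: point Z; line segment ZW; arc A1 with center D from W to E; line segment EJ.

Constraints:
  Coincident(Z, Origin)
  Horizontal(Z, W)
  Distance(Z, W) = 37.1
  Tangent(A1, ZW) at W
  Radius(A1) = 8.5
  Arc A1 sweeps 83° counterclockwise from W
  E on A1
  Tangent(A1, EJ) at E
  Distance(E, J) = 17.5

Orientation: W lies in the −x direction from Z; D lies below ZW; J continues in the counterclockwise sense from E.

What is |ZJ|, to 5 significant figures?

53.750

On A1, W sits at bearing 90° from D; an 83° counterclockwise sweep puts E at bearing 173°, so E = D + 8.5·(cos 173°, sin 173°) = (-45.537, -7.4641). Since A1 is tangent to EJ there, DE ⟂ EJ, so EJ runs along (−sin 173°, cos 173°); with |EJ| = 17.5, J = (-47.669, -24.834). Then |ZJ| = |J − Z| = 53.750.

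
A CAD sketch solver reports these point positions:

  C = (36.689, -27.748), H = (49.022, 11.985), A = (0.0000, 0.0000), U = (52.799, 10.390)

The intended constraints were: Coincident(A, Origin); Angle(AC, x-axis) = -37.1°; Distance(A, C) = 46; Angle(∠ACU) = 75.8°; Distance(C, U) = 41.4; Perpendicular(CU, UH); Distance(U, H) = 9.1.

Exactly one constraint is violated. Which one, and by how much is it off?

Distance(U, H) = 9.1 — off by 5.00.

A = (0.00, 0.00) ✓; AC at -37.10° ✓; |AC| = 46.00 ✓; ∠ACU = 75.80° ✓; |CU| = 41.40 ✓; ∠(CU, UH) = 90.01° ✓; |UH| = 4.100 ✗.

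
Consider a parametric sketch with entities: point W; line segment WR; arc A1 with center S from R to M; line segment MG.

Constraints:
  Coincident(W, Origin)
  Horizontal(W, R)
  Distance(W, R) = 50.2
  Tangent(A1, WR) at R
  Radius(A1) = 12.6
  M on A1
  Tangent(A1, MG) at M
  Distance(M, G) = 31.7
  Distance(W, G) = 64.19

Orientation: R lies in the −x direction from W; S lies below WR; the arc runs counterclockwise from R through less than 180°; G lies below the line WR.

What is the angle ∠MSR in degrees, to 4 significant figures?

121.3°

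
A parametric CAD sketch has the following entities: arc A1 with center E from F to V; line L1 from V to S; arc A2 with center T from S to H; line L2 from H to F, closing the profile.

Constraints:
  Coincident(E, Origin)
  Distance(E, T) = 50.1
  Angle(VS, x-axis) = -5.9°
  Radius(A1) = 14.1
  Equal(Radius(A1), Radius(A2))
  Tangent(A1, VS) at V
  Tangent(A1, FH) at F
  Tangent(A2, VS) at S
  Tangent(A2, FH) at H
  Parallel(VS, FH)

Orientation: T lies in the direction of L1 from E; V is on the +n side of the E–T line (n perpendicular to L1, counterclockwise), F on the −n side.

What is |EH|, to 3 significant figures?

52.0

The slot axis is L1's direction at -5.9°, so u = (cos -5.9°, sin -5.9°) = (0.995, -0.103) and n = (−sin -5.9°, cos -5.9°) = (0.103, 0.995). E is at the origin and T lies 50.1 along u from E, so T = 50.1·u = (49.8, -5.15). Tangency of A1 to both parallel lines with radius 14.1 puts V and F at E ± 14.1·n: V = (1.45, 14.0), F = (-1.45, -14.0). Equal radii place S and H the same way about T: S = T + 14.1·n = (51.3, 8.88), H = T − 14.1·n = (48.4, -19.2). Then |EH| = |H − E| = 52.0.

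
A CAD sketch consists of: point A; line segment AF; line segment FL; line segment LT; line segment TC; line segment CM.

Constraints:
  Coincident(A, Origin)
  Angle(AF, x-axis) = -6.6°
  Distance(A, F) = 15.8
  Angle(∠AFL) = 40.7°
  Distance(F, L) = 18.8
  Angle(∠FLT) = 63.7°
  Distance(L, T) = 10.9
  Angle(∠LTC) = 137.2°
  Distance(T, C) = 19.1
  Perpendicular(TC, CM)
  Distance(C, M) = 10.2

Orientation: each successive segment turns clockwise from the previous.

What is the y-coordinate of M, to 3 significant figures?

8.24

∠LTC = 137.2° gives TC at 55.0° from the x-axis; with |TC| = 19.1, C = (9.60, 14.1). TC is perpendicular to CM, so CM runs at -35.0°; with |CM| = 10.2, M = (18.0, 8.24). So M.y = 8.24.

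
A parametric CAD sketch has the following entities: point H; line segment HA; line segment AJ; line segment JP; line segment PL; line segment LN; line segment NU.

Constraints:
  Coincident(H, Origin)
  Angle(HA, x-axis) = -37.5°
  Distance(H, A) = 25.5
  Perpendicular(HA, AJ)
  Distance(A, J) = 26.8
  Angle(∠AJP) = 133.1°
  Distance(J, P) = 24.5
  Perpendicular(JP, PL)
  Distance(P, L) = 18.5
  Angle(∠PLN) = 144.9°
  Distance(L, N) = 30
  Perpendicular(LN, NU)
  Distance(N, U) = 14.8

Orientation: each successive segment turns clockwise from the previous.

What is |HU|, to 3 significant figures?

5.72

H is at the origin; HA runs at -37.5° with length 25.5, so A = (20.2, -15.5). HA ⟂ AJ, so AJ runs at -128°; with |AJ| = 26.8, J = (3.92, -36.8). ∠AJP = 133.1° gives JP at -174° from the x-axis; with |JP| = 24.5, P = (-20.5, -39.2). The perpendicularity gives PL at right angles to JP, so PL runs at 95.6°; with |PL| = 18.5, L = (-22.3, -20.8). ∠PLN = 144.9° gives LN at 60.5° from the x-axis; with |LN| = 30.0, N = (-7.50, 5.35). LN is perpendicular to NU, so NU runs at -29.5°; with |NU| = 14.8, U = (5.38, -1.94). Then |HU| = |U − H| = 5.72.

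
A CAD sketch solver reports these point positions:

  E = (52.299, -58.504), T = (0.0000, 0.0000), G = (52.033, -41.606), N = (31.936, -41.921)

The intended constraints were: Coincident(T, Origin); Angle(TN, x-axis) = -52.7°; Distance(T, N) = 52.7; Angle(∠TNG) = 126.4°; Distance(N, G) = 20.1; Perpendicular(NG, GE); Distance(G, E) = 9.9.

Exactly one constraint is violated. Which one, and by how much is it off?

Distance(G, E) = 9.9 — off by 7.00.

T = (0.00, 0.00) ✓; TN at -52.70° ✓; |TN| = 52.70 ✓; ∠TNG = 126.4° ✓; |NG| = 20.10 ✓; ∠(NG, GE) = 90.00° ✓; |GE| = 16.90 ✗.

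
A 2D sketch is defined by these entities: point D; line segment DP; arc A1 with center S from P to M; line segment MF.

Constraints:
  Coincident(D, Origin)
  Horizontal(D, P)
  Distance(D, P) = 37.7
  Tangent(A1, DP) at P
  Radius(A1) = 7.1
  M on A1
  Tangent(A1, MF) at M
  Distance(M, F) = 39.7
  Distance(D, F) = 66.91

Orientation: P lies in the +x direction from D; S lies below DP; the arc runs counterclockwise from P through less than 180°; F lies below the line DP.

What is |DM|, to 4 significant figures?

32.94

Checks: |SM| = 7.100 ✓; ∠(SM, MF) = 90.00° ✓; |MF| = 39.70 ✓; |DF| = 66.91 ✓.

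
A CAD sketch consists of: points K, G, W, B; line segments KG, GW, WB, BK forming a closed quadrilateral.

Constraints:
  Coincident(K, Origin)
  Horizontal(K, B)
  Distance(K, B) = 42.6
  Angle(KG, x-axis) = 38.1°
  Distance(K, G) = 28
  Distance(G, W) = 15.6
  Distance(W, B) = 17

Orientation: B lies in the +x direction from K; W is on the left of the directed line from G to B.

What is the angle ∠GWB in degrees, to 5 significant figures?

110.89°

K is at the origin; KB is horizontal with |KB| = 42.6 and B in +x, so B = (42.6, 0). KG runs at 38.1° with |KG| = 28.0, so G = (22.034, 17.277). W is determined by |GW| = 15.6 and |WB| = 17.0 together: it lies at the intersection of circle(G, 15.6) and circle(B, 17.0). With |GB| = 26.860, the foot of the radical line on GB is 12.580 from G and the perpendicular offset is √(15.6² − 12.580²) = 9.2248. Taking the left-of-GB solution: W = (37.600, 16.248).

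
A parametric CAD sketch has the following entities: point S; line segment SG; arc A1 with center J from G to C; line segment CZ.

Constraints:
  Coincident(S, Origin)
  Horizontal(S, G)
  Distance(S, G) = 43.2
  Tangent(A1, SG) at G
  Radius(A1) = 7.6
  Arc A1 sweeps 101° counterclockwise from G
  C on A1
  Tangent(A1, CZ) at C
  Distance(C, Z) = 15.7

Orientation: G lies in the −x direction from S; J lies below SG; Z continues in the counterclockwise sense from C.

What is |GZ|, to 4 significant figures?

24.87

S is at the origin; S and G share the same y with |SG| = 43.2 and G on the −x side, so G = (-43.20, 0.000). A1 meets SG tangentially, so JG is at right angles to SG, so J = G + (0, -7.6) = (-43.20, -7.600). On A1, G sits at bearing 90° from J; a 101° counterclockwise sweep puts C at bearing 191°, so C = J + 7.6·(cos 191°, sin 191°) = (-50.66, -9.050). Since A1 is tangent to CZ there, JC ⟂ CZ, so CZ runs along (−sin 191°, cos 191°); with |CZ| = 15.7, Z = (-47.66, -24.46). Then |GZ| = |Z − G| = 24.87.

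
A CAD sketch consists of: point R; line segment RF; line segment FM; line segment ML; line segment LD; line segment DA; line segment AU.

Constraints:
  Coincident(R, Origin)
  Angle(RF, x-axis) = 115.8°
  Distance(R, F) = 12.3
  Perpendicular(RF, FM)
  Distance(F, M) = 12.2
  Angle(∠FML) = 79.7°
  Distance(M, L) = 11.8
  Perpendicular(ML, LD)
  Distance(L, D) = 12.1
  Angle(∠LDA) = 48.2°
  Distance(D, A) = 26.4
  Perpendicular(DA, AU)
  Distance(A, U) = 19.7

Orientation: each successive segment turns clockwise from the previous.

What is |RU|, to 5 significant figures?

31.317

∠LDA = 48.2° gives DA at 63.700° from the x-axis; with |DA| = 26.4, A = (8.8211, 25.447). DA is perpendicular to AU, so AU runs at -26.300°; with |AU| = 19.7, U = (26.482, 16.718). Then |RU| = |U − R| = 31.317.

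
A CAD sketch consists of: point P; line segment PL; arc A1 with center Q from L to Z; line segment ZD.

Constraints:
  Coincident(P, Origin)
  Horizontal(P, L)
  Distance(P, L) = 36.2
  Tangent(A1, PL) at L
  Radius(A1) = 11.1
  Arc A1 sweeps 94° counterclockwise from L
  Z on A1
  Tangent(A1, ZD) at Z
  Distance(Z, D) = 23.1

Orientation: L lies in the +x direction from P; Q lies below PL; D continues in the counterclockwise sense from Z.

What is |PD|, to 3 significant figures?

44.0

On A1, L sits at bearing 90° from Q; a 94° counterclockwise sweep puts Z at bearing 184°, so Z = Q + 11.1·(cos 184°, sin 184°) = (25.1, -11.9). A1 meets ZD tangentially, so QZ is at right angles to ZD, so ZD runs along (−sin 184°, cos 184°); with |ZD| = 23.1, D = (26.7, -34.9). Then |PD| = |D − P| = 44.0.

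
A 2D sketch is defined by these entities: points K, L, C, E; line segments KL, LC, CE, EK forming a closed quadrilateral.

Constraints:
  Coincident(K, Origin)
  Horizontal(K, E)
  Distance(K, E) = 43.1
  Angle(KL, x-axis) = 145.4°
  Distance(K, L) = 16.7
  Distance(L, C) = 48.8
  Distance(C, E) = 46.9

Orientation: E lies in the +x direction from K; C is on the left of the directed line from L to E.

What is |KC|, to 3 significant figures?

47.8

K is at the origin; KE is horizontal with |KE| = 43.1 and E in +x, so E = (43.1, 0). KL runs at 145.4° with |KL| = 16.7, so L = (-13.7, 9.48). C is determined by |LC| = 48.8 and |CE| = 46.9 together: it lies at the intersection of circle(L, 48.8) and circle(E, 46.9). With |LE| = 57.6, the foot of the radical line on LE is 30.4 from L and the perpendicular offset is √(48.8² − 30.4²) = 38.2. Taking the left-of-LE solution: C = (22.5, 42.1).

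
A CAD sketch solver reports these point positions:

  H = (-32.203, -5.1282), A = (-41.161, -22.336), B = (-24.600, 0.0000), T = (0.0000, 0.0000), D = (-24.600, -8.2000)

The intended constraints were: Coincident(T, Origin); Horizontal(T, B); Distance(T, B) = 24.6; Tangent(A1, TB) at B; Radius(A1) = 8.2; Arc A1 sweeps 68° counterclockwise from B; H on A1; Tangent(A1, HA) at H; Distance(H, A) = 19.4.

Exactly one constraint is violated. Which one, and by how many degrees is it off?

Tangent(A1, HA) at H — off by 5.50°.

T = (0.00, 0.00) ✓; T.y = 0.00, B.y = 0.00 ✓; |TB| = 24.60 ✓; ∠(DB, BT) = 90.00° ✓; |DB| = 8.200 ✓; bearing(D→H) − bearing(D→B) = 68.00° ✓; |DH| = 8.200 ✓; ∠(DH, HA) = 95.50° ✗; |HA| = 19.40 ✓.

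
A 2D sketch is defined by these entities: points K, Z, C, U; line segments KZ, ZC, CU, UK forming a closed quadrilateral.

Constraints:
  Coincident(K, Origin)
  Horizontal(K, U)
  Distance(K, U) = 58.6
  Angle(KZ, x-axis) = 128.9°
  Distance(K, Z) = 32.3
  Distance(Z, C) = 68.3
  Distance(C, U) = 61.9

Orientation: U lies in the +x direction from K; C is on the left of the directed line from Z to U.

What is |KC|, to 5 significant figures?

70.622

Checks: K = (0.00, 0.00) ✓; |ZC| = 68.30 ✓; |CU| = 61.90 ✓.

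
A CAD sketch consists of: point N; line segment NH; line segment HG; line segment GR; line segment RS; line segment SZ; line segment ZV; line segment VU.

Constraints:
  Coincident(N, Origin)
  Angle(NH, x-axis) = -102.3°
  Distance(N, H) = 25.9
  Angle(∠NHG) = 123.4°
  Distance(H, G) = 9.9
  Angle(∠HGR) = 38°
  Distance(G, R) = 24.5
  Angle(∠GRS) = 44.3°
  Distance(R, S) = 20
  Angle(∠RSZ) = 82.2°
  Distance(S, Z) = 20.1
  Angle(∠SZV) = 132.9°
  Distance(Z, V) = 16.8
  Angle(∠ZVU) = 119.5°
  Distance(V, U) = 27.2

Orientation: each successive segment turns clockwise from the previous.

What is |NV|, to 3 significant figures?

35.2

N is at the origin; NH runs at -102.3° with length 25.9, so H = (-5.52, -25.3). ∠NHG = 123.4° gives HG at -159° from the x-axis; with |HG| = 9.9, G = (-14.8, -28.9). ∠HGR = 38.0° gives GR at 59.1° from the x-axis; with |GR| = 24.5, R = (-2.17, -7.85). ∠GRS = 44.3° gives RS at -76.6° from the x-axis; with |RS| = 20.0, S = (2.46, -27.3). ∠RSZ = 82.2° gives SZ at -174° from the x-axis; with |SZ| = 20.1, Z = (-17.5, -29.3). ∠SZV = 132.9° gives ZV at 138° from the x-axis; with |ZV| = 16.8, V = (-30.1, -18.1). Then |NV| = |V − N| = 35.2.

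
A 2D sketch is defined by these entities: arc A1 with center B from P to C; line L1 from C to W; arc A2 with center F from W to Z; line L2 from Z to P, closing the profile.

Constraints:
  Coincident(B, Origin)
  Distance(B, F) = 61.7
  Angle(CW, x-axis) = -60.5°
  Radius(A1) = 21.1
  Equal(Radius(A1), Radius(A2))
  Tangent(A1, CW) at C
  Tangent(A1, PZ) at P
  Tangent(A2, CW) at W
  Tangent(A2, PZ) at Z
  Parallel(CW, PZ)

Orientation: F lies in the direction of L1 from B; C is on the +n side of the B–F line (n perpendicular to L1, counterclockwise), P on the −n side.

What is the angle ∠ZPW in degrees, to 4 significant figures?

34.37°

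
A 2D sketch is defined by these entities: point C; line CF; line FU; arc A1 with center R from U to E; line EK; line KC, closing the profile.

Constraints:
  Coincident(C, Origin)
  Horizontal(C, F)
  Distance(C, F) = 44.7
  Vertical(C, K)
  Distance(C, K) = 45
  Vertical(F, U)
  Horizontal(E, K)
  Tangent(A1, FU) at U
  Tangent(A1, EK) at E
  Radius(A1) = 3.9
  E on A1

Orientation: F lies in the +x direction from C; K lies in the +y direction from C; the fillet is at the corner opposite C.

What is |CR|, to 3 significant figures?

57.9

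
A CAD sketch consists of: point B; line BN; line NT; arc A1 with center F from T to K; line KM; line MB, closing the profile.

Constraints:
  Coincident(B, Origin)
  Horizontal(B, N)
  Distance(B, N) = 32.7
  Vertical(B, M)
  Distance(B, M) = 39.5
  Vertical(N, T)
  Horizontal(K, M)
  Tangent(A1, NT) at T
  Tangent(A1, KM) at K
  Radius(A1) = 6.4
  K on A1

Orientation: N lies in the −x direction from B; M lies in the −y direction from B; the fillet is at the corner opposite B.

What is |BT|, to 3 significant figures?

46.5

B is at the origin; BN is horizontal with |BN| = 32.7 and N on the −x side, so N = (-32.7, 0.00). B and M share the same x with |BM| = 39.5 and M on the −y side, so M = (0.00, -39.5). The virtual corner opposite B is at (-32.7, -39.5). The tangent condition forces FT to be normal to NT and since A1 is tangent to KM there, FK ⟂ KM, with radius 6.4, so the center F sits 6.4 in from both sides at F = (-26.3, -33.1). That places the tangent points at T = (-32.7, -33.1) on NT and K = (-26.3, -39.5) on KM. Then |BT| = |T − B| = 46.5.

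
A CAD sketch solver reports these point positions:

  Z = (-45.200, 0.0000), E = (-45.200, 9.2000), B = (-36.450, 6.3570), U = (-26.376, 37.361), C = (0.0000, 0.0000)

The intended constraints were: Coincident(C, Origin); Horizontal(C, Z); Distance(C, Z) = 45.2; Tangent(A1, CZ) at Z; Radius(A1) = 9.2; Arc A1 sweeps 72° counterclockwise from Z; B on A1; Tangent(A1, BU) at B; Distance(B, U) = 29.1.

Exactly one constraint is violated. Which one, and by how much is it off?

Distance(B, U) = 29.1 — off by 3.50.

C = (0.00, 0.00) ✓; C.y = 0.00, Z.y = 0.00 ✓; |CZ| = 45.20 ✓; ∠(EZ, ZC) = 90.00° ✓; |EZ| = 9.200 ✓; bearing(E→B) − bearing(E→Z) = 72.00° ✓; |EB| = 9.200 ✓; ∠(EB, BU) = 90.00° ✓; |BU| = 32.60 ✗.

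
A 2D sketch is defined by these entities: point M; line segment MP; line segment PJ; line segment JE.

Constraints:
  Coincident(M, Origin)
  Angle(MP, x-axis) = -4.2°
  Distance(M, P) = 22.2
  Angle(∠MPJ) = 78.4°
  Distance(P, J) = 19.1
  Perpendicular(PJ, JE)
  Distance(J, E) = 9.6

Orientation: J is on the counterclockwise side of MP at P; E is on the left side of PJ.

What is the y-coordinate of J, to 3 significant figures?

17.3

M is at the origin; MP runs at -4.2° with length 22.2, so P = 22.2·(cos -4.2°, sin -4.2°) = (22.1, -1.63). ∠MPJ = 78.4°, so PJ runs at -4.2° + (180° − 78.4°) = 97.4° from the x-axis; with |PJ| = 19.1, J = P + 19.1·(cos 97.4°, sin 97.4°) = (19.7, 17.3). So J.y = 17.3.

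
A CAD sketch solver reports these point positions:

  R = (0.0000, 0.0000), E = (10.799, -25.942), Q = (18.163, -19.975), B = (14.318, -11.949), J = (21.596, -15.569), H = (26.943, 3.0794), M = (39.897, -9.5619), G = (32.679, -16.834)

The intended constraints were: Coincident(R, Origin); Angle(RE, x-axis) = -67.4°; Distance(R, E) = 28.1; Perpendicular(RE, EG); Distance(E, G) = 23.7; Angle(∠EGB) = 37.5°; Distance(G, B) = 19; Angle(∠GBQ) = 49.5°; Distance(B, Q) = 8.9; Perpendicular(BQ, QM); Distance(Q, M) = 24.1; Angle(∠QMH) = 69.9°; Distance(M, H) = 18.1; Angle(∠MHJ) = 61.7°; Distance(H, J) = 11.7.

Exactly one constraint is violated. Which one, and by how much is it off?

Distance(H, J) = 11.7 — off by 7.70.

R = (0.00, 0.00) ✓; RE at -67.40° ✓; |RE| = 28.10 ✓; ∠(RE, EG) = 90.00° ✓; |EG| = 23.70 ✓; ∠EGB = 37.50° ✓; |GB| = 19.00 ✓; ∠GBQ = 49.50° ✓; |BQ| = 8.899 ✓; ∠(BQ, QM) = 90.00° ✓; |QM| = 24.10 ✓; ∠QMH = 69.90° ✓; |MH| = 18.10 ✓; ∠MHJ = 61.70° ✓; |HJ| = 19.40 ✗.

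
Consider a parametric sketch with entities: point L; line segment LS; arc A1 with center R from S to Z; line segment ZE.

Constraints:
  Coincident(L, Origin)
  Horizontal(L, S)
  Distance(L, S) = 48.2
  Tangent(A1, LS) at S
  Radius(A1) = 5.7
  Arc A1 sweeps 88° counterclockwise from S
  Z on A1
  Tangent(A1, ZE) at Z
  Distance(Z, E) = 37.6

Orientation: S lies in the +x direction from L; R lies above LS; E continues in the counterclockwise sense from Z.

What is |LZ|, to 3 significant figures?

54.2

L is at the origin; L and S share the same y with |LS| = 48.2 and S on the +x side, so S = (48.2, 0.00). The tangent condition forces RS to be normal to LS, so R = S + (0, 5.7) = (48.2, 5.70). On A1, S sits at bearing -90° from R; an 88° counterclockwise sweep puts Z at bearing -2°, so Z = R + 5.7·(cos -2°, sin -2°) = (53.9, 5.50). Then |LZ| = |Z − L| = 54.2.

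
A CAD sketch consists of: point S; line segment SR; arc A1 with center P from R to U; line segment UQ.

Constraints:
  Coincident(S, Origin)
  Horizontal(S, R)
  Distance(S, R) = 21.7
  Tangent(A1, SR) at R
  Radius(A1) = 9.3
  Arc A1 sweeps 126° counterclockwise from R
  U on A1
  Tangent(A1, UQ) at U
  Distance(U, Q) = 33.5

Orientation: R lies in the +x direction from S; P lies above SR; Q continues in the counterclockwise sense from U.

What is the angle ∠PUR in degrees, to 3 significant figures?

27.0°

Since A1 is tangent to SR there, PR ⟂ SR, so P = R + (0, 9.3) = (21.7, 9.30). On A1, R sits at bearing -90° from P; a 126° counterclockwise sweep puts U at bearing 36°, so U = P + 9.3·(cos 36°, sin 36°) = (29.2, 14.8). Then cos ∠PUR = UP·UR / (|UP||UR|), giving 27.0°.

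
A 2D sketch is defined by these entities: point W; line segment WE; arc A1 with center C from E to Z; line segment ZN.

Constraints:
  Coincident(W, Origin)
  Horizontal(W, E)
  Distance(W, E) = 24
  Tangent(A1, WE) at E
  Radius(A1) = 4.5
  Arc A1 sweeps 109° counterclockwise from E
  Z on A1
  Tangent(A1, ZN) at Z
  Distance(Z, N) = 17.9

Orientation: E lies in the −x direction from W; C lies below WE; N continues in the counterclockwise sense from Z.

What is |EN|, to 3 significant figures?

22.9

W is at the origin; WE is horizontal with |WE| = 24.0 and E on the −x side, so E = (-24.0, 0.00). Since A1 is tangent to WE there, CE ⟂ WE, so C = E + (0, -4.5) = (-24.0, -4.50). On A1, E sits at bearing 90° from C; a 109° counterclockwise sweep puts Z at bearing 199°, so Z = C + 4.5·(cos 199°, sin 199°) = (-28.3, -5.97). Since A1 is tangent to ZN there, CZ ⟂ ZN, so ZN runs along (−sin 199°, cos 199°); with |ZN| = 17.9, N = (-22.4, -22.9). Then |EN| = |N − E| = 22.9.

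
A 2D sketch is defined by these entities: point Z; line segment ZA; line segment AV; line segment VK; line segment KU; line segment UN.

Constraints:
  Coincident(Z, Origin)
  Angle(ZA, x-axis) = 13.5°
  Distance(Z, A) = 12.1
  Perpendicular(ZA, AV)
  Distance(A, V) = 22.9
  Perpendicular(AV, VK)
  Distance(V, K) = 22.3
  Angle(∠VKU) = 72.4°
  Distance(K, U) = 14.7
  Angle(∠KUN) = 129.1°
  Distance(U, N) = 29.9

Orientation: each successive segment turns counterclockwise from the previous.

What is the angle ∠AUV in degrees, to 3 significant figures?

64.6°

Z is at the origin; ZA runs at 13.5° with length 12.1, so A = (11.8, 2.82). The perpendicularity gives AV at right angles to ZA, so AV runs at 104°; with |AV| = 22.9, V = (6.42, 25.1). AV is perpendicular to VK, so VK runs at -166°; with |VK| = 22.3, K = (-15.3, 19.9). ∠VKU = 72.4° gives KU at -58.9° from the x-axis; with |KU| = 14.7, U = (-7.67, 7.30). Then cos ∠AUV = UA·UV / (|UA||UV|), giving 64.6°.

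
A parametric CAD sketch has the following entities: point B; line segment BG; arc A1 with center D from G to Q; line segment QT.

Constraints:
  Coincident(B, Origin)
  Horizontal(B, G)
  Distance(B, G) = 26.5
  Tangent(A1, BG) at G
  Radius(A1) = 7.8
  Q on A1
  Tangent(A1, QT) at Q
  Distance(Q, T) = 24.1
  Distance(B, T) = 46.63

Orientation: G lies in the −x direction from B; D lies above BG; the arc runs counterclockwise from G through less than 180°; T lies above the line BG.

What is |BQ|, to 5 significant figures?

23.547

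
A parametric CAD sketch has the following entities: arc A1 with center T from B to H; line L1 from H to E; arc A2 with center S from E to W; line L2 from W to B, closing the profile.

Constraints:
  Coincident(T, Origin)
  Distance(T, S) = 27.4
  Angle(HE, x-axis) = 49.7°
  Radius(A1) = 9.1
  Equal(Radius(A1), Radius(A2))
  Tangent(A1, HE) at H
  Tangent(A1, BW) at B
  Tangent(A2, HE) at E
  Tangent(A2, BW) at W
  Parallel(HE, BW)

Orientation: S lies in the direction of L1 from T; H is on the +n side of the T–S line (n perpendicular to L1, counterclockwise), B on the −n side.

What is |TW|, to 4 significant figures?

28.87

The slot axis is L1's direction at 49.7°, so u = (cos 49.7°, sin 49.7°) = (0.6468, 0.7627) and n = (−sin 49.7°, cos 49.7°) = (-0.7627, 0.6468). T is at the origin and S lies 27.4 along u from T, so S = 27.4·u = (17.72, 20.90). Tangency of A1 to both parallel lines with radius 9.1 puts H and B at T ± 9.1·n: H = (-6.940, 5.886), B = (6.940, -5.886). Equal radii place E and W the same way about S: E = S + 9.1·n = (10.78, 26.78), W = S − 9.1·n = (24.66, 15.01). Then |TW| = |W − T| = 28.87.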